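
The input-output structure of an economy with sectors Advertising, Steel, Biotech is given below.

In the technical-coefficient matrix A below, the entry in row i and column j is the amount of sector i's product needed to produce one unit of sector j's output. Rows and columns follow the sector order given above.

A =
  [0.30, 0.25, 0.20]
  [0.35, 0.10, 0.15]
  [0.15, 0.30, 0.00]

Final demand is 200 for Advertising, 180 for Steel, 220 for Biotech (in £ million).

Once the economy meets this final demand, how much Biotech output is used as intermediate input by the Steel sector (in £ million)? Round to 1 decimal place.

z_32 = 153.2

I − A =
  [   0.70    -0.25    -0.20]
  [  -0.35     0.90    -0.15]
  [  -0.15    -0.30     1.00]
Cofactors of I−A, C_ij = (−1)^(i+j)·(minor ij) (rows/columns in the sector order above):
  C_11 = (0.90)(1.00) − (-0.15)(-0.30) = 0.8550
  C_12 = −[(-0.35)(1.00) − (-0.15)(-0.15)] = 0.3725
  C_13 = (-0.35)(-0.30) − (0.90)(-0.15) = 0.2400
  C_21 = −[(-0.25)(1.00) − (-0.20)(-0.30)] = 0.3100
  C_22 = (0.70)(1.00) − (-0.20)(-0.15) = 0.6700
  C_23 = −[(0.70)(-0.30) − (-0.25)(-0.15)] = 0.2475
  C_31 = (-0.25)(-0.15) − (-0.20)(0.90) = 0.2175
  C_32 = −[(0.70)(-0.15) − (-0.20)(-0.35)] = 0.1750
  C_33 = (0.70)(0.90) − (-0.25)(-0.35) = 0.5425
det(I−A) = Σ_j (I−A)_1j·C_1j = (0.70)(0.8550) + (-0.25)(0.3725) + (-0.20)(0.2400) = 0.457375
adj(I−A) = Cᵀ =
  [ 0.8550   0.3100   0.2175]
  [ 0.3725   0.6700   0.1750]
  [ 0.2400   0.2475   0.5425]
(I − A)⁻¹ = adj(I−A) / det(I−A) ≈
  [   1.8694     0.6778     0.4755]
  [   0.8144     1.4649     0.3826]
  [   0.5247     0.5411     1.1861]
First solve x = (I − A)⁻¹ d = adj(I−A)·d / det(I−A); in particular x_2 = (0.3725·200 + 0.6700·180 + 0.1750·220) / 0.457375 = 233.60 / 0.457375 ≈ 510.741.
Intermediate flow from 3 to 2: z_32 = a_32 · x_2 = 0.30 × 233.60 / 0.457375 = 70.08 / 0.457375 ≈ 153.2.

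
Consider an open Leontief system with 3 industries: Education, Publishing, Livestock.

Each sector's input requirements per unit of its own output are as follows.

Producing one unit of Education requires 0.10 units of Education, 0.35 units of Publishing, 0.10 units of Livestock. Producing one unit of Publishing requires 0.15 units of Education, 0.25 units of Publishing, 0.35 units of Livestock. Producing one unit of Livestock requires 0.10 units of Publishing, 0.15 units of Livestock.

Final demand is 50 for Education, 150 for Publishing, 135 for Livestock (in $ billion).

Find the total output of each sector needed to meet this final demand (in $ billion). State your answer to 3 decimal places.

I − A =
  [   0.90    -0.15     0.00]
  [  -0.35     0.75    -0.10]
  [  -0.10    -0.35     0.85]
Cofactors of I−A, C_ij = (−1)^(i+j)·(minor ij) (rows/columns in the sector order above):
  C_11 = (0.75)(0.85) − (-0.10)(-0.35) = 0.6025
  C_12 = −[(-0.35)(0.85) − (-0.10)(-0.10)] = 0.3075
  C_13 = (-0.35)(-0.35) − (0.75)(-0.10) = 0.1975
  C_21 = −[(-0.15)(0.85) − (0.00)(-0.35)] = 0.1275
  C_22 = (0.90)(0.85) − (0.00)(-0.10) = 0.7650
  C_23 = −[(0.90)(-0.35) − (-0.15)(-0.10)] = 0.3300
  C_31 = (-0.15)(-0.10) − (0.00)(0.75) = 0.0150
  C_32 = −[(0.90)(-0.10) − (0.00)(-0.35)] = 0.0900
  C_33 = (0.90)(0.75) − (-0.15)(-0.35) = 0.6225
det(I−A) = Σ_j (I−A)_1j·C_1j = (0.90)(0.6025) + (-0.15)(0.3075) + (0.00)(0.1975) = 0.496125
adj(I−A) = Cᵀ =
  [ 0.6025   0.1275   0.0150]
  [ 0.3075   0.7650   0.0900]
  [ 0.1975   0.3300   0.6225]
(I − A)⁻¹ = adj(I−A) / det(I−A) ≈
  [   1.2144     0.2570     0.0302]
  [   0.6198     1.5420     0.1814]
  [   0.3981     0.6652     1.2547]
x = (I − A)⁻¹ d = adj(I−A)·d / det(I−A), with det(I−A) = 0.496125:
  x_1 = (0.6025·50 + 0.1275·150 + 0.0150·135) / 0.496125 = 51.275 / 0.496125 ≈ 103.351
  x_2 = (0.3075·50 + 0.7650·150 + 0.0900·135) / 0.496125 = 142.275 / 0.496125 ≈ 286.772
  x_3 = (0.1975·50 + 0.3300·150 + 0.6225·135) / 0.496125 = 143.4125 / 0.496125 ≈ 289.065

x_1 = 103.351, x_2 = 286.772, x_3 = 289.065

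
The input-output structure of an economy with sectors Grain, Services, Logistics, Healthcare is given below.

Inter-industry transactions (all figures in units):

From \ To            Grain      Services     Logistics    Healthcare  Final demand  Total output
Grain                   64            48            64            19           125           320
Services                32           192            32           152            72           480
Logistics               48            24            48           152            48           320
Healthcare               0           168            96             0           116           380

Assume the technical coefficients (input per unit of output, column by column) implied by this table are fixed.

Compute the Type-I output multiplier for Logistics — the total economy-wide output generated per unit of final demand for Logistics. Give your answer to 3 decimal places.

Technical coefficients a_ij = z_ij / X_j:
  a_11 = 64/320 = 0.20, a_21 = 32/320 = 0.10, a_31 = 48/320 = 0.15, a_41 = 0/320 = 0.00
  a_12 = 48/480 = 0.10, a_22 = 192/480 = 0.40, a_32 = 24/480 = 0.05, a_42 = 168/480 = 0.35
  a_13 = 64/320 = 0.20, a_23 = 32/320 = 0.10, a_33 = 48/320 = 0.15, a_43 = 96/320 = 0.30
  a_14 = 19/380 = 0.05, a_24 = 152/380 = 0.40, a_34 = 152/380 = 0.40, a_44 = 0/380 = 0.00
I − A =
  [   0.80    -0.10    -0.20    -0.05]
  [  -0.10     0.60    -0.10    -0.40]
  [  -0.15    -0.05     0.85    -0.40]
  [   0.00    -0.35    -0.30     1.00]
Compute the cofactors C_ij = (−1)^(i+j)·(3×3 minor ij) of I−A; the adjugate is their transpose:
adj(I−A) = Cᵀ =
  [ 0.294000   0.126625   0.124750   0.115250]
  [ 0.106000   0.551750   0.197500   0.305000]
  [ 0.088000   0.169625   0.356250   0.214750]
  [ 0.063500   0.244000   0.176000   0.375000]
det(I−A) = Σ_j (I−A)_1j·C_1j = (0.80)(0.294000) + (-0.10)(0.106000) + (-0.20)(0.088000) + (-0.05)(0.063500) = 0.203825
(I − A)⁻¹ = adj(I−A) / det(I−A) ≈
  [   1.4424     0.6212     0.6120     0.5654]
  [   0.5201     2.7070     0.9690     1.4964]
  [   0.4317     0.8322     1.7478     1.0536]
  [   0.3115     1.1971     0.8635     1.8398]
The output multiplier for sector j is the column-j sum of the Leontief inverse (I − A)⁻¹ = adj(I−A) / det(I−A).
Column 3 of adj(I−A): (0.124750, 0.197500, 0.356250, 0.176000); det(I−A) = 0.203825.
m_3 = (0.124750 + 0.197500 + 0.356250 + 0.176000) / 0.203825 = 0.8545 / 0.203825 ≈ 4.192.

m_3 = 4.192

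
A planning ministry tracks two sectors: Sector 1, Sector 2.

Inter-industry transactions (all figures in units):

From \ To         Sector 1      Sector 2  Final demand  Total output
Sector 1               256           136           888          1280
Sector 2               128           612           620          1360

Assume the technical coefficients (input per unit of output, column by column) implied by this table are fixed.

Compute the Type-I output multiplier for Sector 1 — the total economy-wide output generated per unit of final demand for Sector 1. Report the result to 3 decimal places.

Technical coefficients a_ij = z_ij / X_j:
  a_11 = 256/1280 = 0.20, a_21 = 128/1280 = 0.10
  a_12 = 136/1360 = 0.10, a_22 = 612/1360 = 0.45
I − A =
  [   0.80    -0.10]
  [  -0.10     0.55]
det(I−A) = (0.80)(0.55) − (-0.10)(-0.10) = 0.4300
adj(I−A) = [[0.55, 0.10], [0.10, 0.80]]
(I − A)⁻¹ = adj(I−A) / det(I−A) ≈
  [   1.2791     0.2326]
  [   0.2326     1.8605]
The output multiplier for sector j is the column-j sum of the Leontief inverse (I − A)⁻¹ = adj(I−A) / det(I−A).
Column 1 of adj(I−A): (0.55, 0.10); det(I−A) = 0.4300.
m_1 = (0.55 + 0.10) / 0.4300 = 0.65 / 0.4300 ≈ 1.512.

m_1 = 1.512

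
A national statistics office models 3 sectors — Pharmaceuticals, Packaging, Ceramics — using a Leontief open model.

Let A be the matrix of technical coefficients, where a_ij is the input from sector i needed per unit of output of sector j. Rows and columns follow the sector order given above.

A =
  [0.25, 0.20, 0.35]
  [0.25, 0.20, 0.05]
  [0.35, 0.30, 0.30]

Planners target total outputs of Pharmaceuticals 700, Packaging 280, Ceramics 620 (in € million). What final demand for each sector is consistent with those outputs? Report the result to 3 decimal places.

d_1 = 252.000, d_2 = 18.000, d_3 = 105.000

I − A =
  [   0.75    -0.20    -0.35]
  [  -0.25     0.80    -0.05]
  [  -0.35    -0.30     0.70]
d = (I − A) x:
  d_1 = (+0.75)·700 + (-0.20)·280 + (-0.35)·620 = 252.000
  d_2 = (-0.25)·700 + (+0.80)·280 + (-0.05)·620 = 18.000
  d_3 = (-0.35)·700 + (-0.30)·280 + (+0.70)·620 = 105.000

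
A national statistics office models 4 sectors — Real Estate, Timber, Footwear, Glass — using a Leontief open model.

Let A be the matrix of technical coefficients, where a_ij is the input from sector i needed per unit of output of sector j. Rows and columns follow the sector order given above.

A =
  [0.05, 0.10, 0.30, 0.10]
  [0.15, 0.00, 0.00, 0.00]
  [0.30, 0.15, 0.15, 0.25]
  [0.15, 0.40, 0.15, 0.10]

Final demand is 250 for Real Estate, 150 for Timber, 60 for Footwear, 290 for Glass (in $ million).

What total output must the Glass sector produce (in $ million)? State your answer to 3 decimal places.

I − A =
  [   0.95    -0.10    -0.30    -0.10]
  [  -0.15     1.00     0.00     0.00]
  [  -0.30    -0.15     0.85    -0.25]
  [  -0.15    -0.40    -0.15     0.90]
Compute the cofactors C_ij = (−1)^(i+j)·(3×3 minor ij) of I−A; the adjugate is their transpose:
adj(I−A) = Cᵀ =
  [ 0.727500   0.179500   0.285000   0.160000]
  [ 0.109125   0.581625   0.042750   0.024000]
  [ 0.342750   0.263750   0.820500   0.266000]
  [ 0.226875   0.332375   0.203250   0.698000]
det(I−A) = Σ_j (I−A)_1j·C_1j = (0.95)(0.727500) + (-0.10)(0.109125) + (-0.30)(0.342750) + (-0.10)(0.226875) = 0.5547
(I − A)⁻¹ = adj(I−A) / det(I−A) ≈
  [   1.3115     0.3236     0.5138     0.2884]
  [   0.1967     1.0485     0.0771     0.0433]
  [   0.6179     0.4755     1.4792     0.4795]
  [   0.4090     0.5992     0.3664     1.2583]
x = (I − A)⁻¹ d = adj(I−A)·d / det(I−A), with det(I−A) = 0.5547:
  x_1 = (0.727500·250 + 0.179500·150 + 0.285000·60 + 0.160000·290) / 0.5547 = 272.30 / 0.5547 ≈ 490.896
  x_2 = (0.109125·250 + 0.581625·150 + 0.042750·60 + 0.024000·290) / 0.5547 = 124.05 / 0.5547 ≈ 223.634
  x_3 = (0.342750·250 + 0.263750·150 + 0.820500·60 + 0.266000·290) / 0.5547 = 251.62 / 0.5547 ≈ 453.615
  x_4 = (0.226875·250 + 0.332375·150 + 0.203250·60 + 0.698000·290) / 0.5547 = 321.19 / 0.5547 ≈ 579.034

x_4 = 579.034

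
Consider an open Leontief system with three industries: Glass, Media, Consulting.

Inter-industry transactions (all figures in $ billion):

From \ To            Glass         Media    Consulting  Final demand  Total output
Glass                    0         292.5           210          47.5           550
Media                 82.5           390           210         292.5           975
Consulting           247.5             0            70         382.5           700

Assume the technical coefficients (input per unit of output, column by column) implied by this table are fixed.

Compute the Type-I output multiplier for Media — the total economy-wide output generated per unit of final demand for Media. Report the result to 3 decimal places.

Technical coefficients a_ij = z_ij / X_j:
  a_GG = 0/550 = 0.00, a_MG = 82.5/550 = 0.15, a_CG = 247.5/550 = 0.45
  a_GM = 292.5/975 = 0.30, a_MM = 390/975 = 0.40, a_CM = 0/975 = 0.00
  a_GC = 210/700 = 0.30, a_MC = 210/700 = 0.30, a_CC = 70/700 = 0.10
I − A =
  [   1.00    -0.30    -0.30]
  [  -0.15     0.60    -0.30]
  [  -0.45     0.00     0.90]
Cofactors of I−A, C_ij = (−1)^(i+j)·(minor ij) (rows/columns in the sector order above):
  C_11 = (0.60)(0.90) − (-0.30)(0.00) = 0.5400
  C_12 = −[(-0.15)(0.90) − (-0.30)(-0.45)] = 0.2700
  C_13 = (-0.15)(0.00) − (0.60)(-0.45) = 0.2700
  C_21 = −[(-0.30)(0.90) − (-0.30)(0.00)] = 0.2700
  C_22 = (1.00)(0.90) − (-0.30)(-0.45) = 0.7650
  C_23 = −[(1.00)(0.00) − (-0.30)(-0.45)] = 0.1350
  C_31 = (-0.30)(-0.30) − (-0.30)(0.60) = 0.2700
  C_32 = −[(1.00)(-0.30) − (-0.30)(-0.15)] = 0.3450
  C_33 = (1.00)(0.60) − (-0.30)(-0.15) = 0.5550
det(I−A) = Σ_j (I−A)_1j·C_1j = (1.00)(0.5400) + (-0.30)(0.2700) + (-0.30)(0.2700) = 0.3780
adj(I−A) = Cᵀ =
  [ 0.5400   0.2700   0.2700]
  [ 0.2700   0.7650   0.3450]
  [ 0.2700   0.1350   0.5550]
(I − A)⁻¹ = adj(I−A) / det(I−A) ≈
  [   1.4286     0.7143     0.7143]
  [   0.7143     2.0238     0.9127]
  [   0.7143     0.3571     1.4683]
The output multiplier for sector j is the column-j sum of the Leontief inverse (I − A)⁻¹ = adj(I−A) / det(I−A).
Column M of adj(I−A): (0.2700, 0.7650, 0.1350); det(I−A) = 0.3780.
m_M = (0.2700 + 0.7650 + 0.1350) / 0.3780 = 1.17 / 0.3780 ≈ 3.095.

m_M = 3.095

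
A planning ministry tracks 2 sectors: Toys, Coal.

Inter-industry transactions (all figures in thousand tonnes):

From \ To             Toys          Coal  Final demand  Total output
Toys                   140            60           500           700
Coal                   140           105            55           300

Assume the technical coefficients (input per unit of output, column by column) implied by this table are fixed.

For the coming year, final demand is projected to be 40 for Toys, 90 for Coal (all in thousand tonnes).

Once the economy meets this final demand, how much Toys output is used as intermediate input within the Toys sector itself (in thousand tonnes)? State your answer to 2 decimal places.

Technical coefficients a_ij = z_ij / X_j:
  a_TT = 140/700 = 0.20, a_CT = 140/700 = 0.20
  a_TC = 60/300 = 0.20, a_CC = 105/300 = 0.35
I − A =
  [   0.80    -0.20]
  [  -0.20     0.65]
det(I−A) = (0.80)(0.65) − (-0.20)(-0.20) = 0.4800
adj(I−A) = [[0.65, 0.20], [0.20, 0.80]]
(I − A)⁻¹ = adj(I−A) / det(I−A) ≈
  [   1.3542     0.4167]
  [   0.4167     1.6667]
First solve x = (I − A)⁻¹ d = adj(I−A)·d / det(I−A); in particular x_T = (0.65·40 + 0.20·90) / 0.4800 = 44.00 / 0.4800 ≈ 91.6667.
Intermediate flow from T to T: z_TT = a_TT · x_T = 0.20 × 44.00 / 0.4800 = 8.80 / 0.4800 ≈ 18.33.

z_TT = 18.33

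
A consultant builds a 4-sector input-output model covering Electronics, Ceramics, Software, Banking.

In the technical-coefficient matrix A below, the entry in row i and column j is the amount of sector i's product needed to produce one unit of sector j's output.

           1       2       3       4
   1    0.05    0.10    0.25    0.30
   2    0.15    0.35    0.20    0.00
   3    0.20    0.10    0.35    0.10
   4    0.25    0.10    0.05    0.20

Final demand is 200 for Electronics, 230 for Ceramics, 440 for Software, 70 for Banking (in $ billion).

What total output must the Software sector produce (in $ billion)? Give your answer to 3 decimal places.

I − A =
  [   0.95    -0.10    -0.25    -0.30]
  [  -0.15     0.65    -0.20     0.00]
  [  -0.20    -0.10     0.65    -0.10]
  [  -0.25    -0.10    -0.05     0.80]
Compute the cofactors C_ij = (−1)^(i+j)·(3×3 minor ij) of I−A; the adjugate is their transpose:
adj(I−A) = Cᵀ =
  [ 0.316750   0.095000   0.161750   0.139000]
  [ 0.114250   0.391250   0.169250   0.064000]
  [ 0.133750   0.102500   0.428750   0.103750]
  [ 0.121625   0.085000   0.098500   0.332375]
det(I−A) = Σ_j (I−A)_1j·C_1j = (0.95)(0.316750) + (-0.10)(0.114250) + (-0.25)(0.133750) + (-0.30)(0.121625) = 0.2195625
(I − A)⁻¹ = adj(I−A) / det(I−A) ≈
  [   1.4426     0.4327     0.7367     0.6331]
  [   0.5204     1.7820     0.7709     0.2915]
  [   0.6092     0.4668     1.9527     0.4725]
  [   0.5539     0.3871     0.4486     1.5138]
x = (I − A)⁻¹ d = adj(I−A)·d / det(I−A), with det(I−A) = 0.2195625:
  x_1 = (0.316750·200 + 0.095000·230 + 0.161750·440 + 0.139000·70) / 0.2195625 = 166.10 / 0.2195625 ≈ 756.504
  x_2 = (0.114250·200 + 0.391250·230 + 0.169250·440 + 0.064000·70) / 0.2195625 = 191.7875 / 0.2195625 ≈ 873.498
  x_3 = (0.133750·200 + 0.102500·230 + 0.428750·440 + 0.103750·70) / 0.2195625 = 246.2375 / 0.2195625 ≈ 1121.492
  x_4 = (0.121625·200 + 0.085000·230 + 0.098500·440 + 0.332375·70) / 0.2195625 = 110.48125 / 0.2195625 ≈ 503.188

x_3 = 1121.492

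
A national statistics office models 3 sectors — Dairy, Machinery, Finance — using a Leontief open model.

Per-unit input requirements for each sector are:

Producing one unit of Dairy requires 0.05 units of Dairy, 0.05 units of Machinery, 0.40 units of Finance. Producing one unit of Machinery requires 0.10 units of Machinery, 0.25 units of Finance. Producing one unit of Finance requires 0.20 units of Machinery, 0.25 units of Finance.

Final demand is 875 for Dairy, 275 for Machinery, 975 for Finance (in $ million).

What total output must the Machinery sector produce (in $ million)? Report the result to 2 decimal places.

I − A =
  [   0.95     0.00     0.00]
  [  -0.05     0.90    -0.20]
  [  -0.40    -0.25     0.75]
Cofactors of I−A, C_ij = (−1)^(i+j)·(minor ij) (rows/columns in the sector order above):
  C_11 = (0.90)(0.75) − (-0.20)(-0.25) = 0.6250
  C_12 = −[(-0.05)(0.75) − (-0.20)(-0.40)] = 0.1175
  C_13 = (-0.05)(-0.25) − (0.90)(-0.40) = 0.3725
  C_21 = −[(0.00)(0.75) − (0.00)(-0.25)] = 0.0000
  C_22 = (0.95)(0.75) − (0.00)(-0.40) = 0.7125
  C_23 = −[(0.95)(-0.25) − (0.00)(-0.40)] = 0.2375
  C_31 = (0.00)(-0.20) − (0.00)(0.90) = 0.0000
  C_32 = −[(0.95)(-0.20) − (0.00)(-0.05)] = 0.1900
  C_33 = (0.95)(0.90) − (0.00)(-0.05) = 0.8550
det(I−A) = Σ_j (I−A)_1j·C_1j = (0.95)(0.6250) + (0.00)(0.1175) + (0.00)(0.3725) = 0.59375
adj(I−A) = Cᵀ =
  [ 0.6250   0.0000   0.0000]
  [ 0.1175   0.7125   0.1900]
  [ 0.3725   0.2375   0.8550]
(I − A)⁻¹ = adj(I−A) / det(I−A) ≈
  [   1.0526     0.0000     0.0000]
  [   0.1979     1.2000     0.3200]
  [   0.6274     0.4000     1.4400]
x = (I − A)⁻¹ d = adj(I−A)·d / det(I−A), with det(I−A) = 0.59375:
  x_D = (0.6250·875 + 0.0000·275 + 0.0000·975) / 0.59375 = 546.875 / 0.59375 ≈ 921.05
  x_M = (0.1175·875 + 0.7125·275 + 0.1900·975) / 0.59375 = 484.00 / 0.59375 ≈ 815.16
  x_F = (0.3725·875 + 0.2375·275 + 0.8550·975) / 0.59375 = 1224.875 / 0.59375 ≈ 2062.95

x_M = 815.16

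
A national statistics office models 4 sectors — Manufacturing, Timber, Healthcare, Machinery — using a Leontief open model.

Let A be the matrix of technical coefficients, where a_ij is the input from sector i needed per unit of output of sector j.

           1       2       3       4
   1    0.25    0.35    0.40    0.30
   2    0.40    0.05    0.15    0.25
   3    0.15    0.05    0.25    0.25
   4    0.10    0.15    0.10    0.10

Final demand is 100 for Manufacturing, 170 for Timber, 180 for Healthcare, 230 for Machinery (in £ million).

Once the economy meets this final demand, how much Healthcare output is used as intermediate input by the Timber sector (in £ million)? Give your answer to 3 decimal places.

z_32 = 50.895

I − A =
  [   0.75    -0.35    -0.40    -0.30]
  [  -0.40     0.95    -0.15    -0.25]
  [  -0.15    -0.05     0.75    -0.25]
  [  -0.10    -0.15    -0.10     0.90]
Compute the cofactors C_ij = (−1)^(i+j)·(3×3 minor ij) of I−A; the adjugate is their transpose:
adj(I−A) = Cᵀ =
  [ 0.575750   0.295750   0.418250   0.390250]
  [ 0.306500   0.396500   0.281500   0.290500]
  [ 0.180625   0.123125   0.431875   0.214375]
  [ 0.135125   0.112625   0.141375   0.350875]
det(I−A) = Σ_j (I−A)_1j·C_1j = (0.75)(0.575750) + (-0.35)(0.306500) + (-0.40)(0.180625) + (-0.30)(0.135125) = 0.21175
(I − A)⁻¹ = adj(I−A) / det(I−A) ≈
  [   2.7190     1.3967     1.9752     1.8430]
  [   1.4475     1.8725     1.3294     1.3719]
  [   0.8530     0.5815     2.0396     1.0124]
  [   0.6381     0.5319     0.6677     1.6570]
First solve x = (I − A)⁻¹ d = adj(I−A)·d / det(I−A); in particular x_2 = (0.306500·100 + 0.396500·170 + 0.281500·180 + 0.290500·230) / 0.21175 = 215.54 / 0.21175 ≈ 1017.89847.
Intermediate flow from 3 to 2: z_32 = a_32 · x_2 = 0.05 × 215.54 / 0.21175 = 10.777 / 0.21175 ≈ 50.895.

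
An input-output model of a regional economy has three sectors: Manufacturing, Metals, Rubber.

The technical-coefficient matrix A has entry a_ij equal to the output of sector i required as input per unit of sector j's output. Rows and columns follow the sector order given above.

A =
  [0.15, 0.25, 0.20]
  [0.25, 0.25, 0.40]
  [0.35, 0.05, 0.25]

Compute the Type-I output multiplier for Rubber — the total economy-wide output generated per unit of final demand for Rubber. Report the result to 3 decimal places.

I − A =
  [   0.85    -0.25    -0.20]
  [  -0.25     0.75    -0.40]
  [  -0.35    -0.05     0.75]
Cofactors of I−A, C_ij = (−1)^(i+j)·(minor ij) (rows/columns in the sector order above):
  C_11 = (0.75)(0.75) − (-0.40)(-0.05) = 0.5425
  C_12 = −[(-0.25)(0.75) − (-0.40)(-0.35)] = 0.3275
  C_13 = (-0.25)(-0.05) − (0.75)(-0.35) = 0.2750
  C_21 = −[(-0.25)(0.75) − (-0.20)(-0.05)] = 0.1975
  C_22 = (0.85)(0.75) − (-0.20)(-0.35) = 0.5675
  C_23 = −[(0.85)(-0.05) − (-0.25)(-0.35)] = 0.1300
  C_31 = (-0.25)(-0.40) − (-0.20)(0.75) = 0.2500
  C_32 = −[(0.85)(-0.40) − (-0.20)(-0.25)] = 0.3900
  C_33 = (0.85)(0.75) − (-0.25)(-0.25) = 0.5750
det(I−A) = Σ_j (I−A)_1j·C_1j = (0.85)(0.5425) + (-0.25)(0.3275) + (-0.20)(0.2750) = 0.32425
adj(I−A) = Cᵀ =
  [ 0.5425   0.1975   0.2500]
  [ 0.3275   0.5675   0.3900]
  [ 0.2750   0.1300   0.5750]
(I − A)⁻¹ = adj(I−A) / det(I−A) ≈
  [   1.6731     0.6091     0.7710]
  [   1.0100     1.7502     1.2028]
  [   0.8481     0.4009     1.7733]
The output multiplier for sector j is the column-j sum of the Leontief inverse (I − A)⁻¹ = adj(I−A) / det(I−A).
Column 3 of adj(I−A): (0.2500, 0.3900, 0.5750); det(I−A) = 0.32425.
m_3 = (0.2500 + 0.3900 + 0.5750) / 0.32425 = 1.215 / 0.32425 ≈ 3.747.

m_3 = 3.747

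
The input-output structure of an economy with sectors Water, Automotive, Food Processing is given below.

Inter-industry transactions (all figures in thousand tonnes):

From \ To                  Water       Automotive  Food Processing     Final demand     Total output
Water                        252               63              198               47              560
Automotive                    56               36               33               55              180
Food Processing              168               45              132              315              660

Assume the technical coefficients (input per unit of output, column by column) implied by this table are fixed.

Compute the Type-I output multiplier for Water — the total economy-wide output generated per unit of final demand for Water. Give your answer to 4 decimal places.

Technical coefficients a_ij = z_ij / X_j:
  a_WW = 252/560 = 0.45, a_AW = 56/560 = 0.10, a_FW = 168/560 = 0.30
  a_WA = 63/180 = 0.35, a_AA = 36/180 = 0.20, a_FA = 45/180 = 0.25
  a_WF = 198/660 = 0.30, a_AF = 33/660 = 0.05, a_FF = 132/660 = 0.20
I − A =
  [   0.55    -0.35    -0.30]
  [  -0.10     0.80    -0.05]
  [  -0.30    -0.25     0.80]
Cofactors of I−A, C_ij = (−1)^(i+j)·(minor ij) (rows/columns in the sector order above):
  C_11 = (0.80)(0.80) − (-0.05)(-0.25) = 0.6275
  C_12 = −[(-0.10)(0.80) − (-0.05)(-0.30)] = 0.0950
  C_13 = (-0.10)(-0.25) − (0.80)(-0.30) = 0.2650
  C_21 = −[(-0.35)(0.80) − (-0.30)(-0.25)] = 0.3550
  C_22 = (0.55)(0.80) − (-0.30)(-0.30) = 0.3500
  C_23 = −[(0.55)(-0.25) − (-0.35)(-0.30)] = 0.2425
  C_31 = (-0.35)(-0.05) − (-0.30)(0.80) = 0.2575
  C_32 = −[(0.55)(-0.05) − (-0.30)(-0.10)] = 0.0575
  C_33 = (0.55)(0.80) − (-0.35)(-0.10) = 0.4050
det(I−A) = Σ_j (I−A)_1j·C_1j = (0.55)(0.6275) + (-0.35)(0.0950) + (-0.30)(0.2650) = 0.232375
adj(I−A) = Cᵀ =
  [ 0.6275   0.3550   0.2575]
  [ 0.0950   0.3500   0.0575]
  [ 0.2650   0.2425   0.4050]
(I − A)⁻¹ = adj(I−A) / det(I−A) ≈
  [   2.70038     1.52770     1.10812]
  [   0.40882     1.50619     0.24744]
  [   1.14040     1.04357     1.74287]
The output multiplier for sector j is the column-j sum of the Leontief inverse (I − A)⁻¹ = adj(I−A) / det(I−A).
Column W of adj(I−A): (0.6275, 0.0950, 0.2650); det(I−A) = 0.232375.
m_W = (0.6275 + 0.0950 + 0.2650) / 0.232375 = 0.9875 / 0.232375 ≈ 4.2496.

m_W = 4.2496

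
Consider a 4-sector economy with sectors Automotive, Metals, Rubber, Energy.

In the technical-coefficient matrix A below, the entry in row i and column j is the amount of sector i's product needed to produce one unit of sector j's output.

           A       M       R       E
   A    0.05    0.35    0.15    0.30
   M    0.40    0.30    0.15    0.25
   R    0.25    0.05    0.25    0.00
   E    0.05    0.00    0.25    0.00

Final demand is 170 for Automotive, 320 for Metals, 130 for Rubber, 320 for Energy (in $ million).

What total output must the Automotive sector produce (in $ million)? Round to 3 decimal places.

x_A = 891.687

I − A =
  [   0.95    -0.35    -0.15    -0.30]
  [  -0.40     0.70    -0.15    -0.25]
  [  -0.25    -0.05     0.75     0.00]
  [  -0.05     0.00    -0.25     1.00]
Compute the cofactors C_ij = (−1)^(i+j)·(3×3 minor ij) of I−A; the adjugate is their transpose:
adj(I−A) = Cᵀ =
  [ 0.514375   0.273750   0.231875   0.222750]
  [ 0.362500   0.645000   0.291500   0.270000]
  [ 0.195625   0.134250   0.510125   0.092250]
  [ 0.074625   0.047250   0.139125   0.344250]
det(I−A) = Σ_j (I−A)_1j·C_1j = (0.95)(0.514375) + (-0.35)(0.362500) + (-0.15)(0.195625) + (-0.30)(0.074625) = 0.31005
(I − A)⁻¹ = adj(I−A) / det(I−A) ≈
  [   1.6590     0.8829     0.7479     0.7184]
  [   1.1692     2.0803     0.9402     0.8708]
  [   0.6309     0.4330     1.6453     0.2975]
  [   0.2407     0.1524     0.4487     1.1103]
x = (I − A)⁻¹ d = adj(I−A)·d / det(I−A), with det(I−A) = 0.31005:
  x_A = (0.514375·170 + 0.273750·320 + 0.231875·130 + 0.222750·320) / 0.31005 = 276.4675 / 0.31005 ≈ 891.687
  x_M = (0.362500·170 + 0.645000·320 + 0.291500·130 + 0.270000·320) / 0.31005 = 392.32 / 0.31005 ≈ 1265.344
  x_R = (0.195625·170 + 0.134250·320 + 0.510125·130 + 0.092250·320) / 0.31005 = 172.0525 / 0.31005 ≈ 554.919
  x_E = (0.074625·170 + 0.047250·320 + 0.139125·130 + 0.344250·320) / 0.31005 = 156.0525 / 0.31005 ≈ 503.314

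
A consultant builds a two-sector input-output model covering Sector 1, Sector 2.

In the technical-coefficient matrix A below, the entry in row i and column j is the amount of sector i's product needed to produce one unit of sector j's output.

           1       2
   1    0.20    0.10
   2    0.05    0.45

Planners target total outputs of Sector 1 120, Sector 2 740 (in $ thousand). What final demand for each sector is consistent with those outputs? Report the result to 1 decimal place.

I − A =
  [   0.80    -0.10]
  [  -0.05     0.55]
d = (I − A) x:
  d_1 = (+0.80)·120 + (-0.10)·740 = 22.0
  d_2 = (-0.05)·120 + (+0.55)·740 = 401.0

d_1 = 22.0, d_2 = 401.0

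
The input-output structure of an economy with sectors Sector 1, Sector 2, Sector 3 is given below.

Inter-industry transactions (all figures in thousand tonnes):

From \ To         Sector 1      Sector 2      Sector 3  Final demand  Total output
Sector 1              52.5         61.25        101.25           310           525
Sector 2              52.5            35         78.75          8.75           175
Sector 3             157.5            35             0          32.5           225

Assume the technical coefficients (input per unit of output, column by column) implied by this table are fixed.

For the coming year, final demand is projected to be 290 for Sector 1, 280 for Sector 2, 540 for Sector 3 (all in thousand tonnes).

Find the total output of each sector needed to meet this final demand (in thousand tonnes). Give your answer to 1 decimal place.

x_1 = 1271.6, x_2 = 999.6, x_3 = 1121.4

Technical coefficients a_ij = z_ij / X_j:
  a_11 = 52.5/525 = 0.10, a_21 = 52.5/525 = 0.10, a_31 = 157.5/525 = 0.30
  a_12 = 61.25/175 = 0.35, a_22 = 35/175 = 0.20, a_32 = 35/175 = 0.20
  a_13 = 101.25/225 = 0.45, a_23 = 78.75/225 = 0.35, a_33 = 0/225 = 0.00
I − A =
  [   0.90    -0.35    -0.45]
  [  -0.10     0.80    -0.35]
  [  -0.30    -0.20     1.00]
Cofactors of I−A, C_ij = (−1)^(i+j)·(minor ij) (rows/columns in the sector order above):
  C_11 = (0.80)(1.00) − (-0.35)(-0.20) = 0.7300
  C_12 = −[(-0.10)(1.00) − (-0.35)(-0.30)] = 0.2050
  C_13 = (-0.10)(-0.20) − (0.80)(-0.30) = 0.2600
  C_21 = −[(-0.35)(1.00) − (-0.45)(-0.20)] = 0.4400
  C_22 = (0.90)(1.00) − (-0.45)(-0.30) = 0.7650
  C_23 = −[(0.90)(-0.20) − (-0.35)(-0.30)] = 0.2850
  C_31 = (-0.35)(-0.35) − (-0.45)(0.80) = 0.4825
  C_32 = −[(0.90)(-0.35) − (-0.45)(-0.10)] = 0.3600
  C_33 = (0.90)(0.80) − (-0.35)(-0.10) = 0.6850
det(I−A) = Σ_j (I−A)_1j·C_1j = (0.90)(0.7300) + (-0.35)(0.2050) + (-0.45)(0.2600) = 0.46825
adj(I−A) = Cᵀ =
  [ 0.7300   0.4400   0.4825]
  [ 0.2050   0.7650   0.3600]
  [ 0.2600   0.2850   0.6850]
(I − A)⁻¹ = adj(I−A) / det(I−A) ≈
  [   1.5590     0.9397     1.0304]
  [   0.4378     1.6337     0.7688]
  [   0.5553     0.6086     1.4629]
x = (I − A)⁻¹ d = adj(I−A)·d / det(I−A), with det(I−A) = 0.46825:
  x_1 = (0.7300·290 + 0.4400·280 + 0.4825·540) / 0.46825 = 595.45 / 0.46825 ≈ 1271.6
  x_2 = (0.2050·290 + 0.7650·280 + 0.3600·540) / 0.46825 = 468.05 / 0.46825 ≈ 999.6
  x_3 = (0.2600·290 + 0.2850·280 + 0.6850·540) / 0.46825 = 525.10 / 0.46825 ≈ 1121.4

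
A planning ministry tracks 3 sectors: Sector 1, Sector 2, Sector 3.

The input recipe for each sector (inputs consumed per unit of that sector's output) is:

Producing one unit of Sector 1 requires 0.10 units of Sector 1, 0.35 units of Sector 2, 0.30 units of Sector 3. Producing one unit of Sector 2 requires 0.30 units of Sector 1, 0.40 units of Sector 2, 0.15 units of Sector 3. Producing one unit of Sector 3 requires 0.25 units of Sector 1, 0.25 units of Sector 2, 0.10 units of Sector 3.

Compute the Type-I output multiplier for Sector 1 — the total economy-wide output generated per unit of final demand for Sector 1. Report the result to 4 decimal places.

m_1 = 4.0595

I − A =
  [   0.90    -0.30    -0.25]
  [  -0.35     0.60    -0.25]
  [  -0.30    -0.15     0.90]
Cofactors of I−A, C_ij = (−1)^(i+j)·(minor ij) (rows/columns in the sector order above):
  C_11 = (0.60)(0.90) − (-0.25)(-0.15) = 0.5025
  C_12 = −[(-0.35)(0.90) − (-0.25)(-0.30)] = 0.3900
  C_13 = (-0.35)(-0.15) − (0.60)(-0.30) = 0.2325
  C_21 = −[(-0.30)(0.90) − (-0.25)(-0.15)] = 0.3075
  C_22 = (0.90)(0.90) − (-0.25)(-0.30) = 0.7350
  C_23 = −[(0.90)(-0.15) − (-0.30)(-0.30)] = 0.2250
  C_31 = (-0.30)(-0.25) − (-0.25)(0.60) = 0.2250
  C_32 = −[(0.90)(-0.25) − (-0.25)(-0.35)] = 0.3125
  C_33 = (0.90)(0.60) − (-0.30)(-0.35) = 0.4350
det(I−A) = Σ_j (I−A)_1j·C_1j = (0.90)(0.5025) + (-0.30)(0.3900) + (-0.25)(0.2325) = 0.277125
adj(I−A) = Cᵀ =
  [ 0.5025   0.3075   0.2250]
  [ 0.3900   0.7350   0.3125]
  [ 0.2325   0.2250   0.4350]
(I − A)⁻¹ = adj(I−A) / det(I−A) ≈
  [   1.81326     1.10961     0.81191]
  [   1.40731     2.65223     1.12765]
  [   0.83897     0.81191     1.56969]
The output multiplier for sector j is the column-j sum of the Leontief inverse (I − A)⁻¹ = adj(I−A) / det(I−A).
Column 1 of adj(I−A): (0.5025, 0.3900, 0.2325); det(I−A) = 0.277125.
m_1 = (0.5025 + 0.3900 + 0.2325) / 0.277125 = 1.125 / 0.277125 ≈ 4.0595.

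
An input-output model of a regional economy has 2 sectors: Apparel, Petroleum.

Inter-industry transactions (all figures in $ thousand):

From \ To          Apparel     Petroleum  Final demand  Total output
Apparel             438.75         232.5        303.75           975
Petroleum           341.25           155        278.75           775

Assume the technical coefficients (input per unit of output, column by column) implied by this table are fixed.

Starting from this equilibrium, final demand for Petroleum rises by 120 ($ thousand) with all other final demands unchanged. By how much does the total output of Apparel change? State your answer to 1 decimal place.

Δx_A = 107.5

Technical coefficients a_ij = z_ij / X_j:
  a_AA = 438.75/975 = 0.45, a_PA = 341.25/975 = 0.35
  a_AP = 232.5/775 = 0.30, a_PP = 155/775 = 0.20
I − A =
  [   0.55    -0.30]
  [  -0.35     0.80]
det(I−A) = (0.55)(0.80) − (-0.30)(-0.35) = 0.3350
adj(I−A) = [[0.80, 0.30], [0.35, 0.55]]
(I − A)⁻¹ = adj(I−A) / det(I−A) ≈
  [   2.3881     0.8955]
  [   1.0448     1.6418]
Δx = (I − A)⁻¹ Δd with Δd having +120 in the Petroleum component and 0 elsewhere.
So Δx_A = L_AP · (+120), where L_AP = adj(I−A)_AP / det(I−A) = 0.30 / 0.3350.
Δx_A = 0.30 × (+120) / 0.3350 = 36.00 / 0.3350 ≈ 107.5.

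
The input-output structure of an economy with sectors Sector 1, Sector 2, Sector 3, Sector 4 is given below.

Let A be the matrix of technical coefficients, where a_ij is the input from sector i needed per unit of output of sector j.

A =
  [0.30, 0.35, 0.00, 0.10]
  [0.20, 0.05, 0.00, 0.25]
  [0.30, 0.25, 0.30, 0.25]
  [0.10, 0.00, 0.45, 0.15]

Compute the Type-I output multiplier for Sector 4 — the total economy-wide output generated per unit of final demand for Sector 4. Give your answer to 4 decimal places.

m_4 = 4.0968

I − A =
  [   0.70    -0.35     0.00    -0.10]
  [  -0.20     0.95     0.00    -0.25]
  [  -0.30    -0.25     0.70    -0.25]
  [  -0.10     0.00    -0.45     0.85]
Compute the cofactors C_ij = (−1)^(i+j)·(3×3 minor ij) of I−A; the adjugate is their transpose:
adj(I−A) = Cᵀ =
  [ 0.430250   0.180125   0.082125   0.127750]
  [ 0.147750   0.317250   0.087750   0.136500]
  [ 0.314750   0.244250   0.487500   0.252250]
  [ 0.217250   0.150500   0.267750   0.416500]
det(I−A) = Σ_j (I−A)_1j·C_1j = (0.70)(0.430250) + (-0.35)(0.147750) + (0.00)(0.314750) + (-0.10)(0.217250) = 0.2277375
(I − A)⁻¹ = adj(I−A) / det(I−A) ≈
  [   1.88924     0.79093     0.36061     0.56095]
  [   0.64877     1.39305     0.38531     0.59937]
  [   1.38207     1.07251     2.14062     1.10763]
  [   0.95395     0.66085     1.17570     1.82886]
The output multiplier for sector j is the column-j sum of the Leontief inverse (I − A)⁻¹ = adj(I−A) / det(I−A).
Column 4 of adj(I−A): (0.127750, 0.136500, 0.252250, 0.416500); det(I−A) = 0.2277375.
m_4 = (0.127750 + 0.136500 + 0.252250 + 0.416500) / 0.2277375 = 0.933 / 0.2277375 ≈ 4.0968.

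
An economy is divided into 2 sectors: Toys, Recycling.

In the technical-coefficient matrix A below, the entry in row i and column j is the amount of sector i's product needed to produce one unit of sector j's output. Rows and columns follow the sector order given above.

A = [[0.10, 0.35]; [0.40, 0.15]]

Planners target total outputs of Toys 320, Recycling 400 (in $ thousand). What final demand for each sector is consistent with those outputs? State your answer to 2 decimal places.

d_T = 148.00, d_R = 212.00

I − A =
  [   0.90    -0.35]
  [  -0.40     0.85]
d = (I − A) x:
  d_T = (+0.90)·320 + (-0.35)·400 = 148.00
  d_R = (-0.40)·320 + (+0.85)·400 = 212.00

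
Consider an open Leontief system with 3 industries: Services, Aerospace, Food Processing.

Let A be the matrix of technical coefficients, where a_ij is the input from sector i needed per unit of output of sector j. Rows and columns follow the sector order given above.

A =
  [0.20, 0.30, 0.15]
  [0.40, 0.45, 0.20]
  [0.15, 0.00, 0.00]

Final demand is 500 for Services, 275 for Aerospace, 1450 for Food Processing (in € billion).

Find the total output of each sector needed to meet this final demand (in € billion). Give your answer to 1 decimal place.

x_1 = 1889.1, x_2 = 2504.2, x_3 = 1733.4

I − A =
  [   0.80    -0.30    -0.15]
  [  -0.40     0.55    -0.20]
  [  -0.15     0.00     1.00]
Cofactors of I−A, C_ij = (−1)^(i+j)·(minor ij) (rows/columns in the sector order above):
  C_11 = (0.55)(1.00) − (-0.20)(0.00) = 0.5500
  C_12 = −[(-0.40)(1.00) − (-0.20)(-0.15)] = 0.4300
  C_13 = (-0.40)(0.00) − (0.55)(-0.15) = 0.0825
  C_21 = −[(-0.30)(1.00) − (-0.15)(0.00)] = 0.3000
  C_22 = (0.80)(1.00) − (-0.15)(-0.15) = 0.7775
  C_23 = −[(0.80)(0.00) − (-0.30)(-0.15)] = 0.0450
  C_31 = (-0.30)(-0.20) − (-0.15)(0.55) = 0.1425
  C_32 = −[(0.80)(-0.20) − (-0.15)(-0.40)] = 0.2200
  C_33 = (0.80)(0.55) − (-0.30)(-0.40) = 0.3200
det(I−A) = Σ_j (I−A)_1j·C_1j = (0.80)(0.5500) + (-0.30)(0.4300) + (-0.15)(0.0825) = 0.298625
adj(I−A) = Cᵀ =
  [ 0.5500   0.3000   0.1425]
  [ 0.4300   0.7775   0.2200]
  [ 0.0825   0.0450   0.3200]
(I − A)⁻¹ = adj(I−A) / det(I−A) ≈
  [   1.8418     1.0046     0.4772]
  [   1.4399     2.6036     0.7367]
  [   0.2763     0.1507     1.0716]
x = (I − A)⁻¹ d = adj(I−A)·d / det(I−A), with det(I−A) = 0.298625:
  x_1 = (0.5500·500 + 0.3000·275 + 0.1425·1450) / 0.298625 = 564.125 / 0.298625 ≈ 1889.1
  x_2 = (0.4300·500 + 0.7775·275 + 0.2200·1450) / 0.298625 = 747.8125 / 0.298625 ≈ 2504.2
  x_3 = (0.0825·500 + 0.0450·275 + 0.3200·1450) / 0.298625 = 517.625 / 0.298625 ≈ 1733.4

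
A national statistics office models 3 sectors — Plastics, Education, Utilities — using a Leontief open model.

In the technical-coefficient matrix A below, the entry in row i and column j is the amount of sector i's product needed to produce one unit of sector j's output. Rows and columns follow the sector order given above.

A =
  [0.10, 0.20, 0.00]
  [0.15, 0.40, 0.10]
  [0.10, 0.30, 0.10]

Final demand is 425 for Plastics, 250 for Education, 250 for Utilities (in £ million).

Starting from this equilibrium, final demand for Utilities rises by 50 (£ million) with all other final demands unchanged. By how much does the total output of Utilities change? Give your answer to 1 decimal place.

Δx_3 = 59.3

I − A =
  [   0.90    -0.20     0.00]
  [  -0.15     0.60    -0.10]
  [  -0.10    -0.30     0.90]
Cofactors of I−A, C_ij = (−1)^(i+j)·(minor ij) (rows/columns in the sector order above):
  C_11 = (0.60)(0.90) − (-0.10)(-0.30) = 0.5100
  C_12 = −[(-0.15)(0.90) − (-0.10)(-0.10)] = 0.1450
  C_13 = (-0.15)(-0.30) − (0.60)(-0.10) = 0.1050
  C_21 = −[(-0.20)(0.90) − (0.00)(-0.30)] = 0.1800
  C_22 = (0.90)(0.90) − (0.00)(-0.10) = 0.8100
  C_23 = −[(0.90)(-0.30) − (-0.20)(-0.10)] = 0.2900
  C_31 = (-0.20)(-0.10) − (0.00)(0.60) = 0.0200
  C_32 = −[(0.90)(-0.10) − (0.00)(-0.15)] = 0.0900
  C_33 = (0.90)(0.60) − (-0.20)(-0.15) = 0.5100
det(I−A) = Σ_j (I−A)_1j·C_1j = (0.90)(0.5100) + (-0.20)(0.1450) + (0.00)(0.1050) = 0.4300
adj(I−A) = Cᵀ =
  [ 0.5100   0.1800   0.0200]
  [ 0.1450   0.8100   0.0900]
  [ 0.1050   0.2900   0.5100]
(I − A)⁻¹ = adj(I−A) / det(I−A) ≈
  [   1.1860     0.4186     0.0465]
  [   0.3372     1.8837     0.2093]
  [   0.2442     0.6744     1.1860]
Δx = (I − A)⁻¹ Δd with Δd having +50 in the Utilities component and 0 elsewhere.
So Δx_3 = L_33 · (+50), where L_33 = adj(I−A)_33 / det(I−A) = 0.5100 / 0.4300.
Δx_3 = 0.5100 × (+50) / 0.4300 = 25.50 / 0.4300 ≈ 59.3.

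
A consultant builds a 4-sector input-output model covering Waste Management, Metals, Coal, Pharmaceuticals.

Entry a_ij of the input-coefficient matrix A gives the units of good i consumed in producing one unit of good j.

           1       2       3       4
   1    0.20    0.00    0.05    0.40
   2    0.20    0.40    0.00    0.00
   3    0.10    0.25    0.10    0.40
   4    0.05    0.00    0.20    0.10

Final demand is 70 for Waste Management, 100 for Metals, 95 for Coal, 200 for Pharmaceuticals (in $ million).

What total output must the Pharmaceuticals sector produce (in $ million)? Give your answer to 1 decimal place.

x_4 = 313.8

I − A =
  [   0.80     0.00    -0.05    -0.40]
  [  -0.20     0.60     0.00     0.00]
  [  -0.10    -0.25     0.90    -0.40]
  [  -0.05     0.00    -0.20     0.90]
Compute the cofactors C_ij = (−1)^(i+j)·(3×3 minor ij) of I−A; the adjugate is their transpose:
adj(I−A) = Cᵀ =
  [ 0.438000   0.031250   0.075000   0.228000]
  [ 0.146000   0.552500   0.025000   0.076000]
  [ 0.111000   0.175000   0.420000   0.236000]
  [ 0.049000   0.040625   0.097500   0.426500]
det(I−A) = Σ_j (I−A)_1j·C_1j = (0.80)(0.438000) + (0.00)(0.146000) + (-0.05)(0.111000) + (-0.40)(0.049000) = 0.32525
(I − A)⁻¹ = adj(I−A) / det(I−A) ≈
  [   1.3467     0.0961     0.2306     0.7010]
  [   0.4489     1.6987     0.0769     0.2337]
  [   0.3413     0.5380     1.2913     0.7256]
  [   0.1507     0.1249     0.2998     1.3113]
x = (I − A)⁻¹ d = adj(I−A)·d / det(I−A), with det(I−A) = 0.32525:
  x_1 = (0.438000·70 + 0.031250·100 + 0.075000·95 + 0.228000·200) / 0.32525 = 86.51 / 0.32525 ≈ 266.0
  x_2 = (0.146000·70 + 0.552500·100 + 0.025000·95 + 0.076000·200) / 0.32525 = 83.045 / 0.32525 ≈ 255.3
  x_3 = (0.111000·70 + 0.175000·100 + 0.420000·95 + 0.236000·200) / 0.32525 = 112.37 / 0.32525 ≈ 345.5
  x_4 = (0.049000·70 + 0.040625·100 + 0.097500·95 + 0.426500·200) / 0.32525 = 102.055 / 0.32525 ≈ 313.8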